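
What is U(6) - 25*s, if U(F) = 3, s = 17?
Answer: -422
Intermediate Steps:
U(6) - 25*s = 3 - 25*17 = 3 - 425 = -422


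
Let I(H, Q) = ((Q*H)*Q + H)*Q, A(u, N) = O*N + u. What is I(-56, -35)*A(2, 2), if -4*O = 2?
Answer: 2402960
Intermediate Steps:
O = -½ (O = -¼*2 = -½ ≈ -0.50000)
A(u, N) = u - N/2 (A(u, N) = -N/2 + u = u - N/2)
I(H, Q) = Q*(H + H*Q²) (I(H, Q) = ((H*Q)*Q + H)*Q = (H*Q² + H)*Q = (H + H*Q²)*Q = Q*(H + H*Q²))
I(-56, -35)*A(2, 2) = (-56*(-35)*(1 + (-35)²))*(2 - ½*2) = (-56*(-35)*(1 + 1225))*(2 - 1) = -56*(-35)*1226*1 = 2402960*1 = 2402960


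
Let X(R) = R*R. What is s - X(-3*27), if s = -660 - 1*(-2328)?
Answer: -4893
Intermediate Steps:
s = 1668 (s = -660 + 2328 = 1668)
X(R) = R²
s - X(-3*27) = 1668 - (-3*27)² = 1668 - 1*(-81)² = 1668 - 1*6561 = 1668 - 6561 = -4893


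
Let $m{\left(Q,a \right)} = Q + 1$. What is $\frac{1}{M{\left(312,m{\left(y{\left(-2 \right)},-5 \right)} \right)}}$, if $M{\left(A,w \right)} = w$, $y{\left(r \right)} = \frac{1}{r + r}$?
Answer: $\frac{4}{3} \approx 1.3333$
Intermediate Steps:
$y{\left(r \right)} = \frac{1}{2 r}$
$m{\left(Q,a \right)} = 1 + Q$
$\frac{1}{M{\left(312,m{\left(y{\left(-2 \right)},-5 \right)} \right)}} = \frac{1}{1 + \frac{1}{2 \left(-2\right)}} = \frac{1}{1 + \frac{1}{2} \left(- \frac{1}{2}\right)} = \frac{1}{1 - \frac{1}{4}} = \frac{1}{\frac{3}{4}} = \frac{4}{3}$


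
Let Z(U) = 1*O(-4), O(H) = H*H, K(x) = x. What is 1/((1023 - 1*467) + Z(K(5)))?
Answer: 1/572 ≈ 0.0017483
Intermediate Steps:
O(H) = H²
Z(U) = 16 (Z(U) = 1*(-4)² = 1*16 = 16)
1/((1023 - 1*467) + Z(K(5))) = 1/((1023 - 1*467) + 16) = 1/((1023 - 467) + 16) = 1/(556 + 16) = 1/572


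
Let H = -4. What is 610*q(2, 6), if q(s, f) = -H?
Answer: 2440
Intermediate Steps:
q(s, f) = 4 (q(s, f) = -1*(-4) = 4)
610*q(2, 6) = 610*4 = 2440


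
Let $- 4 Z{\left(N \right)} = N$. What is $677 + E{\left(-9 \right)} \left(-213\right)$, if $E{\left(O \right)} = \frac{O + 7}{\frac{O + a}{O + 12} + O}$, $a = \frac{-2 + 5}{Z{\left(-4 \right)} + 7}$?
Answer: $\frac{60907}{95} \approx 641.13$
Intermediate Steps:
$Z{\left(N \right)} = - \frac{N}{4}$
$a = \frac{3}{8}$ ($a = \frac{-2 + 5}{\left(- \frac{1}{4}\right) \left(-4\right) + 7} = \frac{3}{1 + 7} = \frac{3}{8} \approx 0.375$)
$E{\left(O \right)} = \frac{7 + O}{O + \frac{\frac{3}{8} + O}{12 + O}}$ ($E{\left(O \right)} = \frac{O + 7}{\frac{O + \frac{3}{8}}{O + 12} + O} = \frac{7 + O}{\frac{\frac{3}{8} + O}{12 + O} + O} = \frac{7 + O}{O + \frac{\frac{3}{8} + O}{12 + O}}$)
$677 + E{\left(-9 \right)} \left(-213\right) = 677 + \frac{8 \left(84 + \left(-9\right)^{2} + 19 \left(-9\right)\right)}{3 + 8 \left(-9\right)^{2} + 104 \left(-9\right)} \left(-213\right) = 677 + \frac{8 \left(84 + 81 - 171\right)}{3 + 8 \cdot 81 - 936} \left(-213\right) = 677 + 8 \frac{1}{3 + 648 - 936} \left(-6\right) \left(-213\right) = 677 + 8 \frac{1}{-285} \left(-6\right) \left(-213\right) = 677 + 8 \left(- \frac{1}{285}\right) \left(-6\right) \left(-213\right) = 677 + \frac{16}{95} \left(-213\right) = 677 - \frac{3408}{95} = \frac{60907}{95}$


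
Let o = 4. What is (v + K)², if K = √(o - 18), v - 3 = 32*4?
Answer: (131 + I*√14)² ≈ 17147.0 + 980.31*I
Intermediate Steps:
v = 131 (v = 3 + 32*4 = 3 + 128 = 131)
K = I*√14 (K = √(4 - 18) = √(-14) = I*√14 ≈ 3.7417*I)
(v + K)² = (131 + I*√14)²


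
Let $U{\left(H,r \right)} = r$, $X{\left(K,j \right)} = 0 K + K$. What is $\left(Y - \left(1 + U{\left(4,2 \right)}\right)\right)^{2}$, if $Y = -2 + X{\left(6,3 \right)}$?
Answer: $1$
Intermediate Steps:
$X{\left(K,j \right)} = K$ ($X{\left(K,j \right)} = 0 + K = K$)
$Y = 4$ ($Y = -2 + 6 = 4$)
$\left(Y - \left(1 + U{\left(4,2 \right)}\right)\right)^{2} = \left(4 - 3\right)^{2} = 1^{2} = 1$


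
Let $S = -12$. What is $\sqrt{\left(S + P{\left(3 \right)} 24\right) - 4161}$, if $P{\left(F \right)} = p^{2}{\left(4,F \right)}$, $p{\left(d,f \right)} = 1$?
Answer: $3 i \sqrt{461} \approx 64.413 i$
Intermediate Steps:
$P{\left(F \right)} = 1$ ($P{\left(F \right)} = 1^{2} = 1$)
$\sqrt{\left(S + P{\left(3 \right)} 24\right) - 4161} = \sqrt{\left(-12 + 1 \cdot 24\right) - 4161} = \sqrt{\left(-12 + 24\right) - 4161} = \sqrt{12 - 4161} = \sqrt{-4149} = 3 i \sqrt{461}$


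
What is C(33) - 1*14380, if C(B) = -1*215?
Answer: -14595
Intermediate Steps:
C(B) = -215
C(33) - 1*14380 = -215 - 1*14380 = -215 - 14380 = -14595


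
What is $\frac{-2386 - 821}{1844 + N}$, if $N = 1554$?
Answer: $- \frac{3207}{3398} \approx -0.94379$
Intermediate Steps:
$\frac{-2386 - 821}{1844 + N} = \frac{-2386 - 821}{1844 + 1554} = - \frac{3207}{3398}$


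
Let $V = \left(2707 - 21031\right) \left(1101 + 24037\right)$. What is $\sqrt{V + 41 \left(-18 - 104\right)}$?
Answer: $i \sqrt{460633714} \approx 21462.0 i$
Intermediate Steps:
$V = -460628712$ ($V = \left(-18324\right) 25138 = -460628712$)
$\sqrt{V + 41 \left(-18 - 104\right)} = \sqrt{-460628712 + 41 \left(-18 - 104\right)} = \sqrt{-460628712 + 41 \left(-122\right)} = \sqrt{-460628712 - 5002} = \sqrt{-460633714} = i \sqrt{460633714}$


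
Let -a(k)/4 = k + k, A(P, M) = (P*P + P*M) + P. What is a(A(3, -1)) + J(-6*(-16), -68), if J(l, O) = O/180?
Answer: -3257/45 ≈ -72.378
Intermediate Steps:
A(P, M) = P + P² + M*P (A(P, M) = (P² + M*P) + P = P + P² + M*P)
J(l, O) = O/180 (J(l, O) = O*(1/180) = O/180)
a(k) = -8*k (a(k) = -4*(k + k) = -8*k)
a(A(3, -1)) + J(-6*(-16), -68) = -24*(1 - 1 + 3) + (1/180)*(-68) = -24*3 - 17/45 = -8*9 - 17/45 = -72 - 17/45 = -3257/45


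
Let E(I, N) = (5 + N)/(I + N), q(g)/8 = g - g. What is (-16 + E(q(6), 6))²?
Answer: 7225/36 ≈ 200.69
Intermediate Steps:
q(g) = 0 (q(g) = 8*(g - g) = 8*0 = 0)
E(I, N) = (5 + N)/(I + N)
(-16 + E(q(6), 6))² = (-16 + (5 + 6)/(0 + 6))² = (-16 + 11/6)² = (-85/6)² = 7225/36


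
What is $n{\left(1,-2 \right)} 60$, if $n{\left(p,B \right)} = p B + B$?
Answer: $-240$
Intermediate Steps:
$n{\left(p,B \right)} = B + B p$ ($n{\left(p,B \right)} = B p + B = B + B p$)
$n{\left(1,-2 \right)} 60 = - 2 \left(1 + 1\right) 60 = \left(-2\right) 2 \cdot 60 = \left(-4\right) 60 = -240$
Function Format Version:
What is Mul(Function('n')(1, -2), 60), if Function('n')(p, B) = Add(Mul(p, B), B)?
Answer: -240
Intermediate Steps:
Function('n')(p, B) = Add(B, Mul(B, p)) (Function('n')(p, B) = Add(Mul(B, p), B) = Add(B, Mul(B, p)))
Mul(Function('n')(1, -2), 60) = Mul(Mul(-2, Add(1, 1)), 60) = Mul(Mul(-2, 2), 60) = Mul(-4, 60) = -240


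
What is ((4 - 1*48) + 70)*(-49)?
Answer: -1274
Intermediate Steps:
((4 - 1*48) + 70)*(-49) = ((4 - 48) + 70)*(-49) = (-44 + 70)*(-49) = 26*(-49) = -1274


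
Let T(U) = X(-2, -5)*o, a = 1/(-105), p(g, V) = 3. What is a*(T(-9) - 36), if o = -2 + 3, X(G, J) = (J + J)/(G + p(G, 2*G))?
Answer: 46/105 ≈ 0.43810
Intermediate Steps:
X(G, J) = 2*J/(3 + G) (X(G, J) = (J + J)/(G + 3) = (2*J)/(3 + G) = 2*J/(3 + G))
o = 1
a = -1/105 ≈ -0.0095238
T(U) = -10 (T(U) = (2*(-5)/(3 - 2))*1 = (2*(-5)/1)*1 = (2*(-5)*1)*1 = -10*1 = -10)
a*(T(-9) - 36) = -(-10 - 36)/105 = -1/105*(-46) = 46/105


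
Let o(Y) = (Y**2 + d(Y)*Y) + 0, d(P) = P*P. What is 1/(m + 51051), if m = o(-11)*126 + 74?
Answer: -1/101335 ≈ -9.8683e-6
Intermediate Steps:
d(P) = P**2
o(Y) = Y**2 + Y**3 (o(Y) = (Y**2 + Y**2*Y) + 0 = (Y**2 + Y**3) + 0 = Y**2 + Y**3)
m = -152386 (m = ((-11)**2*(1 - 11))*126 + 74 = (121*(-10))*126 + 74 = -1210*126 + 74 = -152460 + 74 = -152386)
1/(m + 51051) = 1/(-152386 + 51051) = 1/(-101335) = -1/101335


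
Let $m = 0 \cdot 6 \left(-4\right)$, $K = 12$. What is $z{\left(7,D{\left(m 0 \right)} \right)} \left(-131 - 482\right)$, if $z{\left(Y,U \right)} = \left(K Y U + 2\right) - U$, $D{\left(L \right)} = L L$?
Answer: $-1226$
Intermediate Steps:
$m = 0$ ($m = 0 \left(-4\right) = 0$)
$D{\left(L \right)} = L^{2}$
$z{\left(Y,U \right)} = 2 - U + 12 U Y$ ($z{\left(Y,U \right)} = \left(12 Y U + 2\right) - U = \left(12 U Y + 2\right) - U = \left(2 + 12 U Y\right) - U = 2 - U + 12 U Y$)
$z{\left(7,D{\left(m 0 \right)} \right)} \left(-131 - 482\right) = \left(2 - \left(0 \cdot 0\right)^{2} + 12 \left(0 \cdot 0\right)^{2} \cdot 7\right) \left(-131 - 482\right) = \left(2 - 0^{2} + 12 \cdot 0^{2} \cdot 7\right) \left(-613\right) = \left(2 - 0 + 12 \cdot 0 \cdot 7\right) \left(-613\right) = \left(2 + 0 + 0\right) \left(-613\right) = 2 \left(-613\right) = -1226$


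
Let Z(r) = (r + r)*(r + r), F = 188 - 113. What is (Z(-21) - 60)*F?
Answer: 127800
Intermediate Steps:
F = 75
Z(r) = 4*r² (Z(r) = (2*r)*(2*r) = 4*r²)
(Z(-21) - 60)*F = (4*(-21)² - 60)*75 = (4*441 - 60)*75 = (1764 - 60)*75 = 1704*75 = 127800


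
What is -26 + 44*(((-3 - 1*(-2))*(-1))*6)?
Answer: 238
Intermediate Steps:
-26 + 44*(((-3 - 1*(-2))*(-1))*6) = -26 + 44*(((-3 + 2)*(-1))*6) = -26 + 44*(-1*(-1)*6) = -26 + 44*(1*6) = -26 + 44*6 = -26 + 264 = 238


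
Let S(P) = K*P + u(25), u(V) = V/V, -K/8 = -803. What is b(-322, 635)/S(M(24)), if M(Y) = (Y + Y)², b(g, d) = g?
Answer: -322/14800897 ≈ -2.1755e-5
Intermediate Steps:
K = 6424 (K = -8*(-803) = 6424)
u(V) = 1
M(Y) = 4*Y² (M(Y) = (2*Y)² = 4*Y²)
S(P) = 1 + 6424*P (S(P) = 6424*P + 1 = 1 + 6424*P)
b(-322, 635)/S(M(24)) = -322/(1 + 6424*(4*24²)) = -322/(1 + 6424*(4*576)) = -322/(1 + 6424*2304) = -322/(1 + 14800896) = -322/14800897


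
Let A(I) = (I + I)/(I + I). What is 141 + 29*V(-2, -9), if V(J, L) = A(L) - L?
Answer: 431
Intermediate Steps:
A(I) = 1 (A(I) = (2*I)/((2*I)) = (2*I)*(1/(2*I)) = 1)
V(J, L) = 1 - L
141 + 29*V(-2, -9) = 141 + 29*(1 - 1*(-9)) = 141 + 29*(1 + 9) = 141 + 29*10 = 141 + 290 = 431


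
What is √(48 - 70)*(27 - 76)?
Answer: -49*I*√22 ≈ -229.83*I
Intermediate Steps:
√(48 - 70)*(27 - 76) = √(-22)*(-49) = (I*√22)*(-49) = -49*I*√22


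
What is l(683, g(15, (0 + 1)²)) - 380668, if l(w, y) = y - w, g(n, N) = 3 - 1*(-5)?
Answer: -381343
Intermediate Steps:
g(n, N) = 8 (g(n, N) = 3 + 5 = 8)
l(683, g(15, (0 + 1)²)) - 380668 = (8 - 1*683) - 380668 = (8 - 683) - 380668 = -675 - 380668 = -381343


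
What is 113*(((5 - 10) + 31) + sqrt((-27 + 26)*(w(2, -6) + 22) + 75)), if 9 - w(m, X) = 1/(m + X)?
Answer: 2938 + 565*sqrt(7)/2 ≈ 3685.4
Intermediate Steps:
w(m, X) = 9 - 1/(X + m) (w(m, X) = 9 - 1/(m + X) = 9 - 1/(X + m))
113*(((5 - 10) + 31) + sqrt((-27 + 26)*(w(2, -6) + 22) + 75)) = 113*(((5 - 10) + 31) + sqrt((-27 + 26)*((-1 + 9*(-6) + 9*2)/(-6 + 2) + 22) + 75)) = 113*((-5 + 31) + sqrt(-((-1 - 54 + 18)/(-4) + 22) + 75)) = 113*(26 + sqrt(-(-1/4*(-37) + 22) + 75)) = 113*(26 + sqrt(-(37/4 + 22) + 75)) = 113*(26 + sqrt(-1*125/4 + 75)) = 113*(26 + sqrt(-125/4 + 75)) = 113*(26 + sqrt(175/4)) = 113*(26 + 5*sqrt(7)/2) = 2938 + 565*sqrt(7)/2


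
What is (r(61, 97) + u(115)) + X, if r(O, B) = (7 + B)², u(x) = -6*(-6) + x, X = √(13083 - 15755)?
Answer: 10967 + 4*I*√167 ≈ 10967.0 + 51.691*I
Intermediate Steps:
X = 4*I*√167 (X = √(-2672) = 4*I*√167 ≈ 51.691*I)
u(x) = 36 + x
(r(61, 97) + u(115)) + X = ((7 + 97)² + (36 + 115)) + 4*I*√167 = (104² + 151) + 4*I*√167 = (10816 + 151) + 4*I*√167 = 10967 + 4*I*√167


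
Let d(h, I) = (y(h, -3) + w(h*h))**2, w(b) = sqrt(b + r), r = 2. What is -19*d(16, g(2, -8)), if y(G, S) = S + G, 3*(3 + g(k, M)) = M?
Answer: -8113 - 494*sqrt(258) ≈ -16048.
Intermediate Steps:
g(k, M) = -3 + M/3
y(G, S) = G + S
w(b) = sqrt(2 + b) (w(b) = sqrt(b + 2) = sqrt(2 + b))
d(h, I) = (-3 + h + sqrt(2 + h**2))**2 (d(h, I) = ((h - 3) + sqrt(2 + h*h))**2 = ((-3 + h) + sqrt(2 + h**2))**2 = (-3 + h + sqrt(2 + h**2))**2)
-19*d(16, g(2, -8)) = -19*(-3 + 16 + sqrt(2 + 16**2))**2 = -19*(-3 + 16 + sqrt(2 + 256))**2 = -19*(-3 + 16 + sqrt(258))**2 = -19*(13 + sqrt(258))**2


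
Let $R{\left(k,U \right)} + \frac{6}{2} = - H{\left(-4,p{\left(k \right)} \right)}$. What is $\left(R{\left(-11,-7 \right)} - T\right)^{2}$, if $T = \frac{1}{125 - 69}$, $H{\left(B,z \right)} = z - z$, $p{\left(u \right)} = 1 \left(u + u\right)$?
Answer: $\frac{28561}{3136} \approx 9.1075$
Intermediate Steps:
$p{\left(u \right)} = 2 u$ ($p{\left(u \right)} = 1 \cdot 2 u = 2 u$)
$H{\left(B,z \right)} = 0$
$R{\left(k,U \right)} = -3$ ($R{\left(k,U \right)} = -3 - 0 = -3 + 0 = -3$)
$T = \frac{1}{56} \approx 0.017857$
$\left(R{\left(-11,-7 \right)} - T\right)^{2} = \left(-3 - \frac{1}{56}\right)^{2} = \left(- \frac{169}{56}\right)^{2} = \frac{28561}{3136}$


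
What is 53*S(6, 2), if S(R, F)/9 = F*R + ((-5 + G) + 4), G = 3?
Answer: 6678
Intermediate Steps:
S(R, F) = 18 + 9*F*R (S(R, F) = 9*(F*R + ((-5 + 3) + 4)) = 9*(F*R + (-2 + 4)) = 9*(F*R + 2) = 9*(2 + F*R) = 18 + 9*F*R)
53*S(6, 2) = 53*(18 + 9*2*6) = 53*(18 + 108) = 53*126 = 6678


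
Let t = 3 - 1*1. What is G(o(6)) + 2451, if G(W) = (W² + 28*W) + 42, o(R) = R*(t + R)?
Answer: 6141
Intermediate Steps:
t = 2 (t = 3 - 1 = 2)
o(R) = R*(2 + R)
G(W) = 42 + W² + 28*W
G(o(6)) + 2451 = (42 + (6*(2 + 6))² + 28*(6*(2 + 6))) + 2451 = (42 + (6*8)² + 28*(6*8)) + 2451 = (42 + 48² + 28*48) + 2451 = (42 + 2304 + 1344) + 2451 = 3690 + 2451 = 6141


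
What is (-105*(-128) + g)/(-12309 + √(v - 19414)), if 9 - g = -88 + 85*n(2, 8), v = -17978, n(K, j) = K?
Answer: -54844801/50516291 - 53468*I*√2337/151548873 ≈ -1.0857 - 0.017056*I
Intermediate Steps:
g = -73 (g = 9 - (-88 + 85*2) = 9 - (-88 + 170) = 9 - 1*82 = 9 - 82 = -73)
(-105*(-128) + g)/(-12309 + √(v - 19414)) = (-105*(-128) - 73)/(-12309 + √(-17978 - 19414)) = (13440 - 73)/(-12309 + √(-37392)) = 13367/(-12309 + 4*I*√2337)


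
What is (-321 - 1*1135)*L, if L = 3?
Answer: -4368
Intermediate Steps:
(-321 - 1*1135)*L = (-321 - 1*1135)*3 = (-321 - 1135)*3 = -1456*3 = -4368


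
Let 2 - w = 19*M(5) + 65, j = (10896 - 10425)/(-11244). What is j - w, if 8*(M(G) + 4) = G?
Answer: -8747/7496 ≈ -1.1669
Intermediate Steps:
M(G) = -4 + G/8
j = -157/3748 (j = 471*(-1/11244) = -157/3748 ≈ -0.041889)
w = 9/8 (w = 2 - (19*(-4 + (1/8)*5) + 65) = 2 - (19*(-4 + 5/8) + 65) = 2 - (19*(-27/8) + 65) = 2 - (-513/8 + 65) = 2 - 1*7/8 = 2 - 7/8 = 9/8 ≈ 1.1250)
j - w = -157/3748 - 1*9/8 = -157/3748 - 9/8 = -8747/7496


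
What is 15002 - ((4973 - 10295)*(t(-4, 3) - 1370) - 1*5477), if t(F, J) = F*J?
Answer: -7334525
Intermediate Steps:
15002 - ((4973 - 10295)*(t(-4, 3) - 1370) - 1*5477) = 15002 - ((4973 - 10295)*(-4*3 - 1370) - 1*5477) = 15002 - (-5322*(-12 - 1370) - 5477) = 15002 - (-5322*(-1382) - 5477) = 15002 - (7355004 - 5477) = 15002 - 1*7349527 = 15002 - 7349527 = -7334525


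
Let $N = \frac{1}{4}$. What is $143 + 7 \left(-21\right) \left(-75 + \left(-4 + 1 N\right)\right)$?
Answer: $\frac{46877}{4} \approx 11719.0$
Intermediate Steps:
$N = \frac{1}{4} \approx 0.25$
$143 + 7 \left(-21\right) \left(-75 + \left(-4 + 1 N\right)\right) = 143 + 7 \left(-21\right) \left(-75 + \left(-4 + 1 \cdot \frac{1}{4}\right)\right) = 143 - 147 \left(-75 + \left(-4 + \frac{1}{4}\right)\right) = 143 - 147 \left(-75 - \frac{15}{4}\right) = 143 - - \frac{46305}{4} = 143 + \frac{46305}{4} = \frac{46877}{4}$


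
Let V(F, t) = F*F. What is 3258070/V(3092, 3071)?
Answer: 1629035/4780232 ≈ 0.34079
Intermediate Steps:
V(F, t) = F²
3258070/V(3092, 3071) = 3258070/(3092²) = 3258070/9560464 = 3258070*(1/9560464) = 1629035/4780232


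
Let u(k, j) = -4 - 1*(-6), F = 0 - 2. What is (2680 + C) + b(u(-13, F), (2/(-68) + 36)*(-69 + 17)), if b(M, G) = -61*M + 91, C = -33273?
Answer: -30624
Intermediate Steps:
F = -2
u(k, j) = 2 (u(k, j) = -4 + 6 = 2)
b(M, G) = 91 - 61*M
(2680 + C) + b(u(-13, F), (2/(-68) + 36)*(-69 + 17)) = (2680 - 33273) + (91 - 61*2) = -30593 + (91 - 122) = -30593 - 31 = -30624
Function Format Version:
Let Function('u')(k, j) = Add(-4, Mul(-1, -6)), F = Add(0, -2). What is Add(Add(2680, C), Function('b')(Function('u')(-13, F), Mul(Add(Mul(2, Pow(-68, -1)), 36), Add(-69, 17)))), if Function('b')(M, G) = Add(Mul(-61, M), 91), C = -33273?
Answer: -30624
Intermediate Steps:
F = -2
Function('u')(k, j) = 2 (Function('u')(k, j) = Add(-4, 6) = 2)
Function('b')(M, G) = Add(91, Mul(-61, M))
Add(Add(2680, C), Function('b')(Function('u')(-13, F), Mul(Add(Mul(2, Pow(-68, -1)), 36), Add(-69, 17)))) = Add(Add(2680, -33273), Add(91, Mul(-61, 2))) = Add(-30593, Add(91, -122)) = Add(-30593, -31) = -30624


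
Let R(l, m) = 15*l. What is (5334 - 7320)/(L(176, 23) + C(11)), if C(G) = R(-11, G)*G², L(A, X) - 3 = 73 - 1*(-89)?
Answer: 331/3300 ≈ 0.10030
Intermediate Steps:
L(A, X) = 165 (L(A, X) = 3 + (73 - 1*(-89)) = 3 + (73 + 89) = 3 + 162 = 165)
C(G) = -165*G² (C(G) = (15*(-11))*G² = -165*G²)
(5334 - 7320)/(L(176, 23) + C(11)) = (5334 - 7320)/(165 - 165*11²) = -1986/(165 - 165*121) = -1986/(165 - 19965) = -1986/(-19800) = -1986*(-1/19800) = 331/3300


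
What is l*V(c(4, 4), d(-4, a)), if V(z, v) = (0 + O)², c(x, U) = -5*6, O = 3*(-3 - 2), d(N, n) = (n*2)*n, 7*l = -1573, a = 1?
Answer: -353925/7 ≈ -50561.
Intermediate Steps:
l = -1573/7 (l = (⅐)*(-1573) = -1573/7 ≈ -224.71)
d(N, n) = 2*n² (d(N, n) = (2*n)*n = 2*n²)
O = -15 (O = 3*(-5) = -15)
c(x, U) = -30
V(z, v) = 225 (V(z, v) = (0 - 15)² = (-15)² = 225)
l*V(c(4, 4), d(-4, a)) = -1573/7*225 = -353925/7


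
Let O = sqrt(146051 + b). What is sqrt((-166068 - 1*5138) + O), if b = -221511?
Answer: sqrt(-171206 + 14*I*sqrt(385)) ≈ 0.332 + 413.77*I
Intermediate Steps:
O = 14*I*sqrt(385) (O = sqrt(146051 - 221511) = sqrt(-75460) = 14*I*sqrt(385) ≈ 274.7*I)
sqrt((-166068 - 1*5138) + O) = sqrt((-166068 - 1*5138) + 14*I*sqrt(385)) = sqrt((-166068 - 5138) + 14*I*sqrt(385)) = sqrt(-171206 + 14*I*sqrt(385))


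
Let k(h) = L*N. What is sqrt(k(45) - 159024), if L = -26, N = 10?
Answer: 2*I*sqrt(39821) ≈ 399.1*I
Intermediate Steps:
k(h) = -260 (k(h) = -26*10 = -260)
sqrt(k(45) - 159024) = sqrt(-260 - 159024) = sqrt(-159284) = 2*I*sqrt(39821)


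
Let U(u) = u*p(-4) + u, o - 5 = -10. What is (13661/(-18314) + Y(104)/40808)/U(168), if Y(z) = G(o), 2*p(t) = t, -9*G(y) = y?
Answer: 2508605611/565002430272 ≈ 0.0044400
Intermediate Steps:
o = -5 (o = 5 - 10 = -5)
G(y) = -y/9
p(t) = t/2
Y(z) = 5/9 (Y(z) = -⅑*(-5) = 5/9)
U(u) = -u (U(u) = u*((½)*(-4)) + u = u*(-2) + u = -2*u + u = -u)
(13661/(-18314) + Y(104)/40808)/U(168) = (13661/(-18314) + (5/9)/40808)/((-1*168)) = (13661*(-1/18314) + (5/9)*(1/40808))/(-168) = (-13661/18314 + 5/367272)*(-1/168) = -2508605611/3363109704*(-1/168) = 2508605611/565002430272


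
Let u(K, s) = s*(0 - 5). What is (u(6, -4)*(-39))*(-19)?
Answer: 14820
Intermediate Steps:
u(K, s) = -5*s (u(K, s) = s*(-5) = -5*s)
(u(6, -4)*(-39))*(-19) = (-5*(-4)*(-39))*(-19) = (20*(-39))*(-19) = -780*(-19) = 14820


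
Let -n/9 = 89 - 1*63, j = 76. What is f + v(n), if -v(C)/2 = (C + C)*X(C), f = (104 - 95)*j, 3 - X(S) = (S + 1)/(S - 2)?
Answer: 151506/59 ≈ 2567.9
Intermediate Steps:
X(S) = 3 - (1 + S)/(-2 + S) (X(S) = 3 - (S + 1)/(S - 2) = 3 - (1 + S)/(-2 + S))
n = -234 (n = -9*(89 - 1*63) = -9*(89 - 63) = -9*26 = -234)
f = 684 (f = (104 - 95)*76 = 9*76 = 684)
v(C) = -4*C*(-7 + 2*C)/(-2 + C) (v(C) = -2*(C + C)*(-7 + 2*C)/(-2 + C) = -2*2*C*(-7 + 2*C)/(-2 + C) = -4*C*(-7 + 2*C)/(-2 + C))
f + v(n) = 684 + 4*(-234)*(7 - 2*(-234))/(-2 - 234) = 684 + 4*(-234)*(7 + 468)/(-236) = 684 + 4*(-234)*(-1/236)*475 = 684 + 111150/59 = 151506/59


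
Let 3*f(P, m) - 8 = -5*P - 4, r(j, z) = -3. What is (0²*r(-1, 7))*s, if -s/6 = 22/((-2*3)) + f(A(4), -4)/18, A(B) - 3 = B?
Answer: 0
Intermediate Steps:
A(B) = 3 + B
f(P, m) = 4/3 - 5*P/3 (f(P, m) = 8/3 + (-5*P - 4)/3 = 8/3 + (-4 - 5*P)/3 = 8/3 + (-4/3 - 5*P/3) = 4/3 - 5*P/3)
s = 229/9 (s = -6*(22/((-2*3)) + (4/3 - 5*(3 + 4)/3)/18) = -6*(22/(-6) + (4/3 - 5/3*7)*(1/18)) = -6*(22*(-⅙) + (4/3 - 35/3)*(1/18)) = -6*(-11/3 - 31/3*1/18) = -6*(-11/3 - 31/54) = -6*(-229/54) = 229/9 ≈ 25.444)
(0²*r(-1, 7))*s = (0²*(-3))*(229/9) = (0*(-3))*(229/9) = 0*(229/9) = 0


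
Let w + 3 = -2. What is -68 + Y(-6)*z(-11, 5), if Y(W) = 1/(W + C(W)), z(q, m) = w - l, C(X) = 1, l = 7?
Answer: -328/5 ≈ -65.600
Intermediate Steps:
w = -5 (w = -3 - 2 = -5)
z(q, m) = -12 (z(q, m) = -5 - 1*7 = -5 - 7 = -12)
Y(W) = 1/(1 + W) (Y(W) = 1/(W + 1) = 1/(1 + W))
-68 + Y(-6)*z(-11, 5) = -68 - 12/(1 - 6) = -68 - 12/(-5) = -68 - 1/5*(-12) = -68 + 12/5 = -328/5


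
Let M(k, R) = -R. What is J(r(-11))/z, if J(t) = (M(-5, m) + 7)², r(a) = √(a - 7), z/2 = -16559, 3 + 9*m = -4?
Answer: -2450/1341279 ≈ -0.0018266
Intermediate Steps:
m = -7/9 (m = -⅓ + (⅑)*(-4) = -⅓ - 4/9 = -7/9 ≈ -0.77778)
z = -33118 (z = 2*(-16559) = -33118)
r(a) = √(-7 + a)
J(t) = 4900/81 (J(t) = (-1*(-7/9) + 7)² = (7/9 + 7)² = (70/9)² = 4900/81)
J(r(-11))/z = (4900/81)/(-33118) = (4900/81)*(-1/33118) = -2450/1341279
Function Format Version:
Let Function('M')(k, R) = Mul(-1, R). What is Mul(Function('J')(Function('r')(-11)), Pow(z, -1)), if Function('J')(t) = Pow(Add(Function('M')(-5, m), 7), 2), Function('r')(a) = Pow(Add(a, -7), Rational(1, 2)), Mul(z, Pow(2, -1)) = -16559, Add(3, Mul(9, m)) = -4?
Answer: Rational(-2450, 1341279) ≈ -0.0018266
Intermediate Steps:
m = Rational(-7, 9) (m = Add(Rational(-1, 3), Mul(Rational(1, 9), -4)) = Add(Rational(-1, 3), Rational(-4, 9)) = Rational(-7, 9) ≈ -0.77778)
z = -33118 (z = Mul(2, -16559) = -33118)
Function('r')(a) = Pow(Add(-7, a), Rational(1, 2))
Function('J')(t) = Rational(4900, 81) (Function('J')(t) = Pow(Add(Mul(-1, Rational(-7, 9)), 7), 2) = Pow(Add(Rational(7, 9), 7), 2) = Pow(Rational(70, 9), 2) = Rational(4900, 81))
Mul(Function('J')(Function('r')(-11)), Pow(z, -1)) = Mul(Rational(4900, 81), Pow(-33118, -1)) = Mul(Rational(4900, 81), Rational(-1, 33118)) = Rational(-2450, 1341279)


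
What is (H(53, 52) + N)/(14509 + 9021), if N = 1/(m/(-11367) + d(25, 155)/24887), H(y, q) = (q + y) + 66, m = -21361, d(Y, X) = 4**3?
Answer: 45656403687/6262964746675 ≈ 0.0072899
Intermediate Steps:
d(Y, X) = 64
H(y, q) = 66 + q + y
N = 282890529/532338695 (N = 1/(-21361/(-11367) + 64/24887) = 1/(-21361*(-1/11367) + 64*(1/24887)) = 1/(21361/11367 + 64/24887) = 1/(532338695/282890529) = 282890529/532338695 ≈ 0.53141)
(H(53, 52) + N)/(14509 + 9021) = ((66 + 52 + 53) + 282890529/532338695)/(14509 + 9021) = (171 + 282890529/532338695)/23530 = (91312807374/532338695)*(1/23530) = 45656403687/6262964746675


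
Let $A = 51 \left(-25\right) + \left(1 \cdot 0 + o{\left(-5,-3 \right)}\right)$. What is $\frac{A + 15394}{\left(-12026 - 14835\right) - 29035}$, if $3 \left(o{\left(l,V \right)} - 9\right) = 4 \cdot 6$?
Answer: $- \frac{589}{2329} \approx -0.2529$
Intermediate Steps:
$o{\left(l,V \right)} = 17$ ($o{\left(l,V \right)} = 9 + \frac{4 \cdot 6}{3} = 9 + \frac{1}{3} \cdot 24 = 9 + 8 = 17$)
$A = -1258$ ($A = 51 \left(-25\right) + \left(1 \cdot 0 + 17\right) = -1275 + \left(0 + 17\right) = -1275 + 17 = -1258$)
$\frac{A + 15394}{\left(-12026 - 14835\right) - 29035} = \frac{-1258 + 15394}{\left(-12026 - 14835\right) - 29035} = \frac{14136}{-26861 - 29035} = \frac{14136}{-55896} = 14136 \left(- \frac{1}{55896}\right) = - \frac{589}{2329}$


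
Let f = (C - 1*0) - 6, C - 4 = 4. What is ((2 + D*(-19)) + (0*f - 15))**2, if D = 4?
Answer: 7921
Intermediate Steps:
C = 8 (C = 4 + 4 = 8)
f = 2 (f = (8 - 1*0) - 6 = (8 + 0) - 6 = 8 - 6 = 2)
((2 + D*(-19)) + (0*f - 15))**2 = ((2 + 4*(-19)) + (0*2 - 15))**2 = ((2 - 76) + (0 - 15))**2 = (-74 - 15)**2 = (-89)**2 = 7921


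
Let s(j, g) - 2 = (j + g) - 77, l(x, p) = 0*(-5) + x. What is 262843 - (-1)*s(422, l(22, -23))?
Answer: 263212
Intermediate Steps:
l(x, p) = x (l(x, p) = 0 + x = x)
s(j, g) = -75 + g + j (s(j, g) = 2 + ((j + g) - 77) = 2 + ((g + j) - 77) = 2 + (-77 + g + j) = -75 + g + j)
262843 - (-1)*s(422, l(22, -23)) = 262843 - (-1)*(-75 + 22 + 422) = 262843 - (-1)*369 = 262843 - 1*(-369) = 262843 + 369 = 263212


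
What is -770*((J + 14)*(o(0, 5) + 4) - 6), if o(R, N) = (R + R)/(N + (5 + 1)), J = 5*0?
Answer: -38500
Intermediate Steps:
J = 0
o(R, N) = 2*R/(6 + N) (o(R, N) = (2*R)/(N + 6) = (2*R)/(6 + N) = 2*R/(6 + N))
-770*((J + 14)*(o(0, 5) + 4) - 6) = -770*((0 + 14)*(2*0/(6 + 5) + 4) - 6) = -770*(14*(2*0/11 + 4) - 6) = -770*(14*(2*0*(1/11) + 4) - 6) = -770*(14*(0 + 4) - 6) = -770*(14*4 - 6) = -770*(56 - 6) = -770*50 = -38500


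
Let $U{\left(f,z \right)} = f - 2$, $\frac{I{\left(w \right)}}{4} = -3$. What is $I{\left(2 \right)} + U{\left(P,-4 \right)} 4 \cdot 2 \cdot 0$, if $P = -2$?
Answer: $-12$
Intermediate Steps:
$I{\left(w \right)} = -12$ ($I{\left(w \right)} = 4 \left(-3\right) = -12$)
$U{\left(f,z \right)} = -2 + f$
$I{\left(2 \right)} + U{\left(P,-4 \right)} 4 \cdot 2 \cdot 0 = -12 + \left(-2 - 2\right) 4 \cdot 2 \cdot 0 = -12 - 4 \cdot 8 \cdot 0 = -12 - 0 = -12 + 0 = -12$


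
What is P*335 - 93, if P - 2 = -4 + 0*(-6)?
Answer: -763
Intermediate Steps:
P = -2 (P = 2 + (-4 + 0*(-6)) = 2 + (-4 + 0) = 2 - 4 = -2)
P*335 - 93 = -2*335 - 93 = -670 - 93 = -763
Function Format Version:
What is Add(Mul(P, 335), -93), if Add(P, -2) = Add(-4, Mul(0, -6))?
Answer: -763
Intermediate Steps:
P = -2 (P = Add(2, Add(-4, Mul(0, -6))) = Add(2, Add(-4, 0)) = Add(2, -4) = -2)
Add(Mul(P, 335), -93) = Add(Mul(-2, 335), -93) = Add(-670, -93) = -763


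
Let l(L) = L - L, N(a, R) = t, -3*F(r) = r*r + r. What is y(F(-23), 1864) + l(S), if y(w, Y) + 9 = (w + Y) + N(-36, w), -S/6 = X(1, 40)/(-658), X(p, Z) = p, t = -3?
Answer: 5050/3 ≈ 1683.3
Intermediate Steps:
F(r) = -r/3 - r**2/3 (F(r) = -(r*r + r)/3 = -(r**2 + r)/3 = -(r + r**2)/3 = -r/3 - r**2/3)
S = 3/329 (S = -6/(-658) = -6*(-1)/658 = -6*(-1/658) = 3/329 ≈ 0.0091185)
N(a, R) = -3
y(w, Y) = -12 + Y + w (y(w, Y) = -9 + ((w + Y) - 3) = -9 + ((Y + w) - 3) = -9 + (-3 + Y + w) = -12 + Y + w)
l(L) = 0
y(F(-23), 1864) + l(S) = (-12 + 1864 - 1/3*(-23)*(1 - 23)) + 0 = (-12 + 1864 - 1/3*(-23)*(-22)) + 0 = (-12 + 1864 - 506/3) + 0 = 5050/3 + 0 = 5050/3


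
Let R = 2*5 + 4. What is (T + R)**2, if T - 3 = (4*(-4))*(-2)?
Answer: 2401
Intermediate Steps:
R = 14 (R = 10 + 4 = 14)
T = 35 (T = 3 + (4*(-4))*(-2) = 3 - 16*(-2) = 3 + 32 = 35)
(T + R)**2 = (35 + 14)**2 = 49**2 = 2401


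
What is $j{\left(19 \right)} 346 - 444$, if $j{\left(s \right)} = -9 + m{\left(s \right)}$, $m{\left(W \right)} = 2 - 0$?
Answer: $-2866$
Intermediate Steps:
$m{\left(W \right)} = 2$ ($m{\left(W \right)} = 2 + 0 = 2$)
$j{\left(s \right)} = -7$ ($j{\left(s \right)} = -9 + 2 = -7$)
$j{\left(19 \right)} 346 - 444 = \left(-7\right) 346 - 444 = -2422 - 444 = -2866$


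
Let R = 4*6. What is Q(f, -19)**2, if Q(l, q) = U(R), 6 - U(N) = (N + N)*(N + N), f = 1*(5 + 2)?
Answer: 5280804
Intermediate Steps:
f = 7 (f = 1*7 = 7)
R = 24
U(N) = 6 - 4*N**2 (U(N) = 6 - (N + N)*(N + N) = 6 - 2*N*2*N = 6 - 4*N**2)
Q(l, q) = -2298 (Q(l, q) = 6 - 4*24**2 = 6 - 4*576 = 6 - 2304 = -2298)
Q(f, -19)**2 = (-2298)**2 = 5280804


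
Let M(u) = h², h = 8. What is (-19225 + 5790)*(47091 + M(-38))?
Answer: -633527425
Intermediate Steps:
M(u) = 64 (M(u) = 8² = 64)
(-19225 + 5790)*(47091 + M(-38)) = (-19225 + 5790)*(47091 + 64) = -13435*47155 = -633527425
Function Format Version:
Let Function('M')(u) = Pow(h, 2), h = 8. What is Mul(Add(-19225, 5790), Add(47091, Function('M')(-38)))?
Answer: -633527425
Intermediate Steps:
Function('M')(u) = 64 (Function('M')(u) = Pow(8, 2) = 64)
Mul(Add(-19225, 5790), Add(47091, Function('M')(-38))) = Mul(Add(-19225, 5790), Add(47091, 64)) = Mul(-13435, 47155) = -633527425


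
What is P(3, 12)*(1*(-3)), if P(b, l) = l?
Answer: -36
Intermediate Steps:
P(3, 12)*(1*(-3)) = 12*(1*(-3)) = 12*(-3) = -36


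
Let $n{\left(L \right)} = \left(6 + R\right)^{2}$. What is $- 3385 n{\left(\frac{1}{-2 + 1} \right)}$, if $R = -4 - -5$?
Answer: $-165865$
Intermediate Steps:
$R = 1$ ($R = -4 + 5 = 1$)
$n{\left(L \right)} = 49$ ($n{\left(L \right)} = \left(6 + 1\right)^{2} = 7^{2} = 49$)
$- 3385 n{\left(\frac{1}{-2 + 1} \right)} = \left(-3385\right) 49 = -165865$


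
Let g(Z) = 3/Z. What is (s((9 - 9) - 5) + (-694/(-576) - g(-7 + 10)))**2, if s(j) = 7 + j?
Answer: 403225/82944 ≈ 4.8614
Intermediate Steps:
(s((9 - 9) - 5) + (-694/(-576) - g(-7 + 10)))**2 = ((7 + ((9 - 9) - 5)) + (-694/(-576) - 3/(-7 + 10)))**2 = ((7 + (0 - 5)) + (-694*(-1/576) - 3/3))**2 = ((7 - 5) + (347/288 - 3/3))**2 = (2 + (347/288 - 1*1))**2 = (2 + (347/288 - 1))**2 = (2 + 59/288)**2 = (635/288)**2 = 403225/82944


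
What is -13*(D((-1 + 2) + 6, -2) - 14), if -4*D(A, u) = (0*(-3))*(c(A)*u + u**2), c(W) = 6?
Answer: 182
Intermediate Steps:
D(A, u) = 0 (D(A, u) = -0*(-3)*(6*u + u**2)/4 = -0*(u**2 + 6*u) = -1/4*0 = 0)
-13*(D((-1 + 2) + 6, -2) - 14) = -13*(0 - 14) = -13*(-14) = 182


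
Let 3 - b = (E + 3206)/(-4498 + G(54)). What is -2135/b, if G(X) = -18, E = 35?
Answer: -9641660/16789 ≈ -574.28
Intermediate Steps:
b = 16789/4516 (b = 3 - (35 + 3206)/(-4498 - 18) = 3 - 3241/(-4516) = 3 - 3241*(-1)/4516 = 3 - 1*(-3241/4516) = 3 + 3241/4516 = 16789/4516 ≈ 3.7177)
-2135/b = -2135/16789/4516 = -2135*4516/16789 = -9641660/16789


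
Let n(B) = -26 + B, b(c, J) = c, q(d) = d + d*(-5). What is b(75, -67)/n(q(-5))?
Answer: -25/2 ≈ -12.500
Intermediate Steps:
q(d) = -4*d (q(d) = d - 5*d = -4*d)
b(75, -67)/n(q(-5)) = 75/(-26 - 4*(-5)) = 75/(-26 + 20) = 75/(-6) = 75*(-⅙) = -25/2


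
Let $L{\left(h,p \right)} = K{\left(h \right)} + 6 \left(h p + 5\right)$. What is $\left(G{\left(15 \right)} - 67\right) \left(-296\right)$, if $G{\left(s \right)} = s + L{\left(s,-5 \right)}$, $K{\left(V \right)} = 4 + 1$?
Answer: $138232$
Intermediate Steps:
$K{\left(V \right)} = 5$
$L{\left(h,p \right)} = 35 + 6 h p$ ($L{\left(h,p \right)} = 5 + 6 \left(h p + 5\right) = 5 + 6 \left(5 + h p\right) = 5 + \left(30 + 6 h p\right) = 35 + 6 h p$)
$G{\left(s \right)} = 35 - 29 s$ ($G{\left(s \right)} = s + \left(35 + 6 s \left(-5\right)\right) = s - \left(-35 + 30 s\right) = 35 - 29 s$)
$\left(G{\left(15 \right)} - 67\right) \left(-296\right) = \left(\left(35 - 435\right) - 67\right) \left(-296\right) = \left(-400 - 67\right) \left(-296\right) = \left(-467\right) \left(-296\right) = 138232$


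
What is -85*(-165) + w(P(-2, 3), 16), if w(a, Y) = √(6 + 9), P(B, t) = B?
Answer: 14025 + √15 ≈ 14029.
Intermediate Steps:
w(a, Y) = √15
-85*(-165) + w(P(-2, 3), 16) = -85*(-165) + √15 = 14025 + √15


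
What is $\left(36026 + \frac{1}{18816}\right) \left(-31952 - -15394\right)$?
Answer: $- \frac{5612046131543}{9408} \approx -5.9652 \cdot 10^{8}$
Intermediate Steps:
$\left(36026 + \frac{1}{18816}\right) \left(-31952 - -15394\right) = \left(36026 + \frac{1}{18816}\right) \left(-31952 + \left(-8614 + 24008\right)\right) = \frac{677865217 \left(-31952 + 15394\right)}{18816} = \frac{677865217}{18816} \left(-16558\right) = - \frac{5612046131543}{9408}$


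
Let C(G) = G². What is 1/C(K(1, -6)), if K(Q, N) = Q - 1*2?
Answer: 1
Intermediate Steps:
K(Q, N) = -2 + Q (K(Q, N) = Q - 2 = -2 + Q)
1/C(K(1, -6)) = 1/((-2 + 1)²) = 1/((-1)²) = 1/1 = 1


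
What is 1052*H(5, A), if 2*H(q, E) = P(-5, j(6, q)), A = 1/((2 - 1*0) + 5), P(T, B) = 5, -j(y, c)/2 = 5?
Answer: 2630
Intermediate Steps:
j(y, c) = -10 (j(y, c) = -2*5 = -10)
A = 1/7 (A = 1/((2 + 0) + 5) = 1/(2 + 5) = 1/7 ≈ 0.14286)
H(q, E) = 5/2 (H(q, E) = (1/2)*5 = 5/2)
1052*H(5, A) = 1052*(5/2) = 2630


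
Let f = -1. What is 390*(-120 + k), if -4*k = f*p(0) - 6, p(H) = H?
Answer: -46215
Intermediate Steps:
k = 3/2 (k = -(-1*0 - 6)/4 = -(0 - 6)/4 = -¼*(-6) = 3/2 ≈ 1.5000)
390*(-120 + k) = 390*(-120 + 3/2) = 390*(-237/2) = -46215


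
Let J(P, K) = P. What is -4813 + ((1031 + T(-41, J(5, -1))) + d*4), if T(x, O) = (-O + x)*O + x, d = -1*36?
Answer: -4197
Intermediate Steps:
d = -36
T(x, O) = x + O*(x - O) (T(x, O) = (x - O)*O + x = O*(x - O) + x = x + O*(x - O))
-4813 + ((1031 + T(-41, J(5, -1))) + d*4) = -4813 + ((1031 + (-41 - 1*5**2 + 5*(-41))) - 36*4) = -4813 + ((1031 + (-41 - 1*25 - 205)) - 144) = -4813 + ((1031 + (-41 - 25 - 205)) - 144) = -4813 + ((1031 - 271) - 144) = -4813 + (760 - 144) = -4813 + 616 = -4197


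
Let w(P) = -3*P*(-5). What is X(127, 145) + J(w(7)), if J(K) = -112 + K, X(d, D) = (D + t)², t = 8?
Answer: 23402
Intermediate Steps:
X(d, D) = (8 + D)² (X(d, D) = (D + 8)² = (8 + D)²)
w(P) = 15*P
X(127, 145) + J(w(7)) = (8 + 145)² + (-112 + 15*7) = 153² + (-112 + 105) = 23409 - 7 = 23402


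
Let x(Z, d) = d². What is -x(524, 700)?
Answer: -490000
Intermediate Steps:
-x(524, 700) = -1*700² = -1*490000 = -490000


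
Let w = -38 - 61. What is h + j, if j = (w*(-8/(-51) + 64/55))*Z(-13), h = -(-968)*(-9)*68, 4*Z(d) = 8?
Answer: -50377584/85 ≈ -5.9268e+5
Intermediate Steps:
w = -99
Z(d) = 2 (Z(d) = (¼)*8 = 2)
h = -592416 (h = -121*72*68 = -8712*68 = -592416)
j = -22224/85 (j = -99*(-8/(-51) + 64/55)*2 = -99*(-8*(-1/51) + 64*(1/55))*2 = -99*(8/51 + 64/55)*2 = -99*3704/2805*2 = -11112/85*2 = -22224/85 ≈ -261.46)
h + j = -592416 - 22224/85 = -50377584/85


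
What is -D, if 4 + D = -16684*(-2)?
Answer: -33364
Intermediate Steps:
D = 33364 (D = -4 - 16684*(-2) = -4 + 33368 = 33364)
-D = -1*33364 = -33364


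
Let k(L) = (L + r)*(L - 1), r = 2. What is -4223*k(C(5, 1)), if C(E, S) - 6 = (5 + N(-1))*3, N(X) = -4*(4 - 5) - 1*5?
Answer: -1435820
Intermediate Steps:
N(X) = -1 (N(X) = -4*(-1) - 5 = 4 - 5 = -1)
C(E, S) = 18 (C(E, S) = 6 + (5 - 1)*3 = 6 + 4*3 = 6 + 12 = 18)
k(L) = (-1 + L)*(2 + L) (k(L) = (L + 2)*(L - 1) = (2 + L)*(-1 + L) = (-1 + L)*(2 + L))
-4223*k(C(5, 1)) = -4223*(-2 + 18 + 18**2) = -4223*(-2 + 18 + 324) = -4223*340 = -1435820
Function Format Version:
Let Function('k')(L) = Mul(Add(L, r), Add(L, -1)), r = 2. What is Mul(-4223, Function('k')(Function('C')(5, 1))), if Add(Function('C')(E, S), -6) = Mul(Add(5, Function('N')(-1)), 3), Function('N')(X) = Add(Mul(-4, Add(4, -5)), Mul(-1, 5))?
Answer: -1435820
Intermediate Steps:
Function('N')(X) = -1 (Function('N')(X) = Add(Mul(-4, -1), -5) = Add(4, -5) = -1)
Function('C')(E, S) = 18 (Function('C')(E, S) = Add(6, Mul(Add(5, -1), 3)) = Add(6, Mul(4, 3)) = Add(6, 12) = 18)
Function('k')(L) = Mul(Add(-1, L), Add(2, L)) (Function('k')(L) = Mul(Add(L, 2), Add(L, -1)) = Mul(Add(2, L), Add(-1, L)) = Mul(Add(-1, L), Add(2, L)))
Mul(-4223, Function('k')(Function('C')(5, 1))) = Mul(-4223, Add(-2, 18, Pow(18, 2))) = Mul(-4223, Add(-2, 18, 324)) = Mul(-4223, 340) = -1435820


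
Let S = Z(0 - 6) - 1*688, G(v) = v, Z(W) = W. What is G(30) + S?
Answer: -664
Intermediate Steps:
S = -694 (S = (0 - 6) - 1*688 = -6 - 688 = -694)
G(30) + S = 30 - 694 = -664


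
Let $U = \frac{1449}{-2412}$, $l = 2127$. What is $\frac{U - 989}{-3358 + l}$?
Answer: $\frac{265213}{329908} \approx 0.8039$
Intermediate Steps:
$U = - \frac{161}{268}$ ($U = 1449 \left(- \frac{1}{2412}\right) = - \frac{161}{268} \approx -0.60075$)
$\frac{U - 989}{-3358 + l} = \frac{- \frac{161}{268} - 989}{-3358 + 2127} = - \frac{265213}{268 \left(-1231\right)} = \left(- \frac{265213}{268}\right) \left(- \frac{1}{1231}\right) = \frac{265213}{329908}$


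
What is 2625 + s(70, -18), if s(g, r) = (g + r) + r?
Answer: 2659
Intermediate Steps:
s(g, r) = g + 2*r
2625 + s(70, -18) = 2625 + (70 + 2*(-18)) = 2625 + (70 - 36) = 2625 + 34 = 2659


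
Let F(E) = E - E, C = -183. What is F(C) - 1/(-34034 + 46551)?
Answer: -1/12517 ≈ -7.9891e-5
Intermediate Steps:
F(E) = 0
F(C) - 1/(-34034 + 46551) = 0 - 1/(-34034 + 46551) = 0 - 1/12517 = -1/12517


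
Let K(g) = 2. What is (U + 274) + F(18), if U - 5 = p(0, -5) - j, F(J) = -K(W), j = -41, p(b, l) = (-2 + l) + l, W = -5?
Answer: 306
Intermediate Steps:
p(b, l) = -2 + 2*l
F(J) = -2 (F(J) = -1*2 = -2)
U = 34 (U = 5 + ((-2 + 2*(-5)) - 1*(-41)) = 5 + ((-2 - 10) + 41) = 5 + (-12 + 41) = 5 + 29 = 34)
(U + 274) + F(18) = (34 + 274) - 2 = 308 - 2 = 306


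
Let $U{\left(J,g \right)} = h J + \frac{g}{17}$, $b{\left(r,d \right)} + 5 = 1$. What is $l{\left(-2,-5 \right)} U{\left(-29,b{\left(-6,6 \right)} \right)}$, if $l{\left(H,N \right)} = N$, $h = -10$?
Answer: $- \frac{24630}{17} \approx -1448.8$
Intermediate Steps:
$b{\left(r,d \right)} = -4$ ($b{\left(r,d \right)} = -5 + 1 = -4$)
$U{\left(J,g \right)} = - 10 J + \frac{g}{17}$
$l{\left(-2,-5 \right)} U{\left(-29,b{\left(-6,6 \right)} \right)} = - 5 \left(\left(-10\right) \left(-29\right) + \frac{1}{17} \left(-4\right)\right) = - 5 \left(290 - \frac{4}{17}\right) = \left(-5\right) \frac{4926}{17} = - \frac{24630}{17}$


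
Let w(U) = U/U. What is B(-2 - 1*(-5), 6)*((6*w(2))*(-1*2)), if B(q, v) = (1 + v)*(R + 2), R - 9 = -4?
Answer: -588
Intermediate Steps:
R = 5 (R = 9 - 4 = 5)
w(U) = 1
B(q, v) = 7 + 7*v (B(q, v) = (1 + v)*(5 + 2) = (1 + v)*7 = 7 + 7*v)
B(-2 - 1*(-5), 6)*((6*w(2))*(-1*2)) = (7 + 7*6)*((6*1)*(-1*2)) = (7 + 42)*(6*(-2)) = 49*(-12) = -588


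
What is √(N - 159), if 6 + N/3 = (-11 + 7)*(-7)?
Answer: I*√93 ≈ 9.6436*I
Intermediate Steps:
N = 66 (N = -18 + 3*((-11 + 7)*(-7)) = -18 + 3*(-4*(-7)) = -18 + 3*28 = -18 + 84 = 66)
√(N - 159) = √(66 - 159) = √(-93) = I*√93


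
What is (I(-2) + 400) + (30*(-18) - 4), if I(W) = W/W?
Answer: -143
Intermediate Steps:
I(W) = 1
(I(-2) + 400) + (30*(-18) - 4) = (1 + 400) + (30*(-18) - 4) = 401 + (-540 - 4) = 401 - 544 = -143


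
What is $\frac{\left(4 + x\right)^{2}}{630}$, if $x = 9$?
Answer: $\frac{169}{630} \approx 0.26825$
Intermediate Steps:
$\frac{\left(4 + x\right)^{2}}{630} = \frac{\left(4 + 9\right)^{2}}{630} = 13^{2} \cdot \frac{1}{630} = 169 \cdot \frac{1}{630} = \frac{169}{630}$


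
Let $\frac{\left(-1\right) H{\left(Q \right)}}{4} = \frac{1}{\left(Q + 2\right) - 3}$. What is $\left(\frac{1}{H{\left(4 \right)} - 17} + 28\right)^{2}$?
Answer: $\frac{2362369}{3025} \approx 780.95$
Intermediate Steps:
$H{\left(Q \right)} = - \frac{4}{-1 + Q}$ ($H{\left(Q \right)} = - \frac{4}{\left(Q + 2\right) - 3} = - \frac{4}{\left(2 + Q\right) - 3} = - \frac{4}{-1 + Q}$)
$\left(\frac{1}{H{\left(4 \right)} - 17} + 28\right)^{2} = \left(\frac{1}{- \frac{4}{-1 + 4} - 17} + 28\right)^{2} = \left(\frac{1}{- \frac{4}{3} - 17} + 28\right)^{2} = \left(\frac{1}{- \frac{55}{3}} + 28\right)^{2} = \left(- \frac{3}{55} + 28\right)^{2} = \left(\frac{1537}{55}\right)^{2} = \frac{2362369}{3025}$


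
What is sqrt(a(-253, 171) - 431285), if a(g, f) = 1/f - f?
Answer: 5*I*sqrt(56072021)/57 ≈ 656.85*I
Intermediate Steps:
sqrt(a(-253, 171) - 431285) = sqrt((1/171 - 1*171) - 431285) = sqrt((1/171 - 171) - 431285) = sqrt(-29240/171 - 431285) = sqrt(-73778975/171) = 5*I*sqrt(56072021)/57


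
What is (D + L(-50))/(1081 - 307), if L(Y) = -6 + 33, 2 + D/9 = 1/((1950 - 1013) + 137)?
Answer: 25/2148 ≈ 0.011639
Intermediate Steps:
D = -6441/358 (D = -18 + 9/((1950 - 1013) + 137) = -18 + 9/(937 + 137) = -18 + 9/1074 = -18 + 9*(1/1074) = -18 + 3/358 = -6441/358 ≈ -17.992)
L(Y) = 27
(D + L(-50))/(1081 - 307) = (-6441/358 + 27)/(1081 - 307) = (3225/358)/774 = (3225/358)*(1/774) = 25/2148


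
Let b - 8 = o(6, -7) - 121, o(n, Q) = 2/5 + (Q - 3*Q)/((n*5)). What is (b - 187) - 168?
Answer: -7007/15 ≈ -467.13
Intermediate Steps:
o(n, Q) = 2/5 - 2*Q/(5*n) (o(n, Q) = 2*(1/5) + (-2*Q)/((5*n)) = 2/5 + (-2*Q)*(1/(5*n)) = 2/5 - 2*Q/(5*n))
b = -1682/15 (b = 8 + ((2/5)*(6 - 1*(-7))/6 - 121) = 8 + ((2/5)*(1/6)*(6 + 7) - 121) = 8 + ((2/5)*(1/6)*13 - 121) = 8 + (13/15 - 121) = 8 - 1802/15 = -1682/15 ≈ -112.13)
(b - 187) - 168 = (-1682/15 - 187) - 168 = -4487/15 - 168 = -7007/15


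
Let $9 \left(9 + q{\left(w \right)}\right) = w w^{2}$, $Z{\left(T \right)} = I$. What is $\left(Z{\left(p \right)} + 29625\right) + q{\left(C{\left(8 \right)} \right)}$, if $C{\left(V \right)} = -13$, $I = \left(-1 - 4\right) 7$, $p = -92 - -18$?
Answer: $\frac{264032}{9} \approx 29337.0$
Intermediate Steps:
$p = -74$ ($p = -92 + 18 = -74$)
$I = -35$ ($I = \left(-5\right) 7 = -35$)
$Z{\left(T \right)} = -35$
$q{\left(w \right)} = -9 + \frac{w^{3}}{9}$ ($q{\left(w \right)} = -9 + \frac{w w^{2}}{9} = -9 + \frac{w^{3}}{9}$)
$\left(Z{\left(p \right)} + 29625\right) + q{\left(C{\left(8 \right)} \right)} = \left(-35 + 29625\right) + \left(-9 + \frac{\left(-13\right)^{3}}{9}\right) = 29590 + \left(-9 + \frac{1}{9} \left(-2197\right)\right) = 29590 - \frac{2278}{9} = \frac{264032}{9}$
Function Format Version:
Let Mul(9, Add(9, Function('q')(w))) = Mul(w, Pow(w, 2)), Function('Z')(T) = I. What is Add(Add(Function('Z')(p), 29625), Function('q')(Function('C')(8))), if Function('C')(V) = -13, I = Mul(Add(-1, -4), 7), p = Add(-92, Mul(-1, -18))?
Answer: Rational(264032, 9) ≈ 29337.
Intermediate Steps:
p = -74 (p = Add(-92, 18) = -74)
I = -35 (I = Mul(-5, 7) = -35)
Function('Z')(T) = -35
Function('q')(w) = Add(-9, Mul(Rational(1, 9), Pow(w, 3))) (Function('q')(w) = Add(-9, Mul(Rational(1, 9), Mul(w, Pow(w, 2)))) = Add(-9, Mul(Rational(1, 9), Pow(w, 3))))
Add(Add(Function('Z')(p), 29625), Function('q')(Function('C')(8))) = Add(Add(-35, 29625), Add(-9, Mul(Rational(1, 9), Pow(-13, 3)))) = Add(29590, Add(-9, Mul(Rational(1, 9), -2197))) = Add(29590, Add(-9, Rational(-2197, 9))) = Add(29590, Rational(-2278, 9)) = Rational(264032, 9)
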